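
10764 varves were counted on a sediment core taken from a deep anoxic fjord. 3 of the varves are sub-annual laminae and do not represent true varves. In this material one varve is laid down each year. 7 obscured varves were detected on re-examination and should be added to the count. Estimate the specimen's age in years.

10768 years

After corrections the count is 10764 − 3 + 7 = 10768 varves.
One varve per year makes the duration 10768 years.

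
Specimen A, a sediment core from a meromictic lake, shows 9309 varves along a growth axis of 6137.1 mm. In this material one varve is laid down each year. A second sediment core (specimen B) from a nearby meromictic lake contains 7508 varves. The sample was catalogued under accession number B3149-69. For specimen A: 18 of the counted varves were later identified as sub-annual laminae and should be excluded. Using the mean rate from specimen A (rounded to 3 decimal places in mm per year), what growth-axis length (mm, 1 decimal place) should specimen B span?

4962.8 mm

Specimen A: true varve count = 9309 − 18 = 9291.
A: Extension rate ≈ 6137.1 / 9291 = 0.661 mm per year.
For B, 0.661 mm/year × 7508 years = 4962.8 mm.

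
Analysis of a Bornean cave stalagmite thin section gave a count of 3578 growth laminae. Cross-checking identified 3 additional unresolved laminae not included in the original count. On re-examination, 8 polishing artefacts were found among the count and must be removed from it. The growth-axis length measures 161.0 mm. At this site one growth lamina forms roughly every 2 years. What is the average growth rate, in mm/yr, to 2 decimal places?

After corrections the count is 3578 − 8 + 3 = 3573 growth laminae.
Multiplying by 2 years per growth lamina: 3573 × 2 = 7146 years.
161.0 mm over 7146 years gives 161.0 / 7146 ≈ 0.02 mm/yr.

0.02 mm/yr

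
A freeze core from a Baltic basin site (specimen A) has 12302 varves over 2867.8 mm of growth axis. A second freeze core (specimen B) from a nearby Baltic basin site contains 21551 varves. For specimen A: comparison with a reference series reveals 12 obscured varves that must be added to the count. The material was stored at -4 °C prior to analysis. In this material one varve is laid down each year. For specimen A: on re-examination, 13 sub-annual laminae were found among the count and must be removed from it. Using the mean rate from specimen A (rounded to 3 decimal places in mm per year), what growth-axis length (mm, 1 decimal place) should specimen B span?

5021.4 mm

Specimen A: after corrections the count is 12302 − 13 + 12 = 12301 varves.
A: 2867.8 mm over 12301 years gives 2867.8 / 12301 ≈ 0.233 mm/yr.
B's length ≈ 0.233 × 21551 = 5021.4 mm.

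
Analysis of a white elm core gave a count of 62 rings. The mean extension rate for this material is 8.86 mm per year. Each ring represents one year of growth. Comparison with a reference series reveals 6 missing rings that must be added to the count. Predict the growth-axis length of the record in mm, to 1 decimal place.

602.5 mm

True ring count = 62 + 6 = 68.
68 years at 8.86 mm/year gives 8.86 × 68 = 602.5 mm.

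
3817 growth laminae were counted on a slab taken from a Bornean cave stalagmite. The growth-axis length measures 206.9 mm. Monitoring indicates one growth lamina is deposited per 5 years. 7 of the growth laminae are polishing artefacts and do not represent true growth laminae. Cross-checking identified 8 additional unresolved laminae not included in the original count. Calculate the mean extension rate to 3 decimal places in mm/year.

True growth lamina count = 3817 − 7 + 8 = 3818.
3818 growth laminae at 5 years each span 3818 × 5 = 19090 years.
206.9 mm over 19090 years gives 206.9 / 19090 ≈ 0.011 mm/year.

0.011 mm/year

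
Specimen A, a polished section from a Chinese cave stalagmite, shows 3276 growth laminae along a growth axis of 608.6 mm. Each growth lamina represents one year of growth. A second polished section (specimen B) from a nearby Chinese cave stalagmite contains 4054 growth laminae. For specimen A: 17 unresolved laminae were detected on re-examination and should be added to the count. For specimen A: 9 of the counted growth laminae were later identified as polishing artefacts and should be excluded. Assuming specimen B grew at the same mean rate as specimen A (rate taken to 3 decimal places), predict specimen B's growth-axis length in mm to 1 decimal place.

750.0 mm

Specimen A: after corrections the count is 3276 − 9 + 17 = 3284 growth laminae.
A: 608.6 mm over 3284 years gives 608.6 / 3284 ≈ 0.185 mm per year.
B's length ≈ 0.185 × 4054 = 750.0 mm.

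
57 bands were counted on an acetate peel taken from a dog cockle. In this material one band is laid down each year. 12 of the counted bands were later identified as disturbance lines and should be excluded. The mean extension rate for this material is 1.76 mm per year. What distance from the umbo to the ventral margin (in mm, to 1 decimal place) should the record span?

Correcting the raw count gives 57 − 12 = 45 true bands.
Length ≈ 1.76 × 45 = 79.2 mm.

79.2 mm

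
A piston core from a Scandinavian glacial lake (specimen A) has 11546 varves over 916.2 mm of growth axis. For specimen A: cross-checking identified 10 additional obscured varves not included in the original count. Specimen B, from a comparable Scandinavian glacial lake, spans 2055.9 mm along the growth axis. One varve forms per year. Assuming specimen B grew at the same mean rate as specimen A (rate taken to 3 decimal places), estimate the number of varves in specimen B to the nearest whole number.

Specimen A: correcting the raw count gives 11546 + 10 = 11556 true varves.
A: 916.2 mm over 11556 years gives 916.2 / 11556 ≈ 0.079 mm/year.
B spans 2055.9 / 0.079 = 26024.05 years ≈ 26024 varves.

26024 varves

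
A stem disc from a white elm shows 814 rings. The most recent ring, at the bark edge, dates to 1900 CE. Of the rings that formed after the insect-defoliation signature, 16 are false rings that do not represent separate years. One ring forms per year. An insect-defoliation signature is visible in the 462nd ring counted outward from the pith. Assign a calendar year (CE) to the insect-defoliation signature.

Between ring 462 and the bark edge there are 814 − 462 = 352 rings.
352 − 16 false = 336 true rings after the insect-defoliation signature.
The ring at the bark edge is 1900 CE, so the insect-defoliation signature dates to 1900 − 336 = 1564 CE.

1564 CE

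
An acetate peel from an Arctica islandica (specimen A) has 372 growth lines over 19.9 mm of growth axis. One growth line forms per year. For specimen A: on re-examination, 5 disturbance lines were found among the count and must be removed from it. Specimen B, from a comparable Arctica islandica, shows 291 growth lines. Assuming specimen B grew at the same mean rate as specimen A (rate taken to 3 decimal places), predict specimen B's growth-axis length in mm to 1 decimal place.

15.7 mm

Specimen A: true growth line count = 372 − 5 = 367.
A: 19.9 mm over 367 years gives 19.9 / 367 ≈ 0.054 mm/year.
For B, 0.054 mm/year × 291 years = 15.7 mm.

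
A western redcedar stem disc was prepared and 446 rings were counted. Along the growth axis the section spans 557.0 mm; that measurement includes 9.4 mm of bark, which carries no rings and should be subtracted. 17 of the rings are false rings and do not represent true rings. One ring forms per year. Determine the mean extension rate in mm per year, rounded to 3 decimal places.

1.276 mm per year

Correcting the raw count gives 446 − 17 = 429 true rings.
Net length = 557.0 − 9.4 = 547.6 mm.
Mean rate = 547.6 mm / 429 years ≈ 1.276 mm per year.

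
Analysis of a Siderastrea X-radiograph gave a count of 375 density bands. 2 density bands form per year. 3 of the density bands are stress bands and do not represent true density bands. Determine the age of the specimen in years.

True density band count = 375 − 3 = 372.
Dividing by 2 density bands per year: 372 / 2 = 186 years.

186 years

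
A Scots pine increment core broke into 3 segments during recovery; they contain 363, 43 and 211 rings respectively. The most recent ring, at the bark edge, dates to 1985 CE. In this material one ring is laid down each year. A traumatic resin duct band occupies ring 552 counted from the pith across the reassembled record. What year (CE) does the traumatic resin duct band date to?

Total rings = 363 + 43 + 211 = 617.
Between ring 552 and the bark edge there are 617 − 552 = 65 rings.
1985 − 65 = 1920 CE.

1920 CE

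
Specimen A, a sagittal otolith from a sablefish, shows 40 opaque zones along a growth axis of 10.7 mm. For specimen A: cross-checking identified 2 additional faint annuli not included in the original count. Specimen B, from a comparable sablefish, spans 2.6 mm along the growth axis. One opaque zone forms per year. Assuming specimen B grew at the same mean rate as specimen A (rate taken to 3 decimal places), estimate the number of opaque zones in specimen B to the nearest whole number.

10 opaque zones

Specimen A: adjusted count: 40 + 2 = 42 opaque zones.
A: 10.7 mm over 42 years gives 10.7 / 42 ≈ 0.255 mm per year.
Specimen B: 2.6 mm / 0.255 mm per year = 10.20 years ≈ 10 opaque zones.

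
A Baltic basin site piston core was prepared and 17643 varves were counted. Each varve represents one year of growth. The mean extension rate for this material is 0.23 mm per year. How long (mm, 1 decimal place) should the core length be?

4057.9 mm

The record spans 17643 years at 0.23 mm per year.
Predicted length = 0.23 mm/year × 17643 years = 4057.9 mm.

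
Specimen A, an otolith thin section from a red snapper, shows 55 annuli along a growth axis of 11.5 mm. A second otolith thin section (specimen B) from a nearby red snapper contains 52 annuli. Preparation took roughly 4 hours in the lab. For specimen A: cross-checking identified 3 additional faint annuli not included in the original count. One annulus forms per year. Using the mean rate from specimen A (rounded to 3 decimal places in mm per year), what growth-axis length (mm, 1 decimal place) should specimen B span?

Specimen A: after corrections the count is 55 + 3 = 58 annuli.
A: Extension rate ≈ 11.5 / 58 = 0.198 mm/yr.
Length of B = 0.198 × 52 = 10.3 mm.

10.3 mm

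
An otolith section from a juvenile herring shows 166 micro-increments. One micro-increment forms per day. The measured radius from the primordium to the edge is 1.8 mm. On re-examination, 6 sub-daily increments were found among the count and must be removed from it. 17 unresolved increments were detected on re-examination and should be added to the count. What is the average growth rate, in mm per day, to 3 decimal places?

0.010 mm per day

Correcting the raw count gives 166 − 6 + 17 = 177 true micro-increments.
Mean rate = 1.8 mm / 177 days ≈ 0.010 mm per day.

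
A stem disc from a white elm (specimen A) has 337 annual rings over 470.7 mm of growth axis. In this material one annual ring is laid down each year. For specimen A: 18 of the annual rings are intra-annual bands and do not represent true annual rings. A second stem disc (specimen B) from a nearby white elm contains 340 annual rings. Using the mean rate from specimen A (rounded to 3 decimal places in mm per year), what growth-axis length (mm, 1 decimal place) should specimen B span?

Specimen A: adjusted count: 337 − 18 = 319 annual rings.
A: 470.7 mm over 319 years gives 470.7 / 319 ≈ 1.476 mm per year.
For B, 1.476 mm/year × 340 years = 501.8 mm.

501.8 mm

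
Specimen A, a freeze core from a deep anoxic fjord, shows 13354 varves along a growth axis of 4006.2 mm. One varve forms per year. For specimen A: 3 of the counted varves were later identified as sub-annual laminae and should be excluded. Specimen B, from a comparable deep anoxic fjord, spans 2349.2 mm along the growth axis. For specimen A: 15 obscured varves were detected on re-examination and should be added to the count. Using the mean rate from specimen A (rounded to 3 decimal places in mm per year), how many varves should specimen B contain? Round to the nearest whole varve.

7831 varves

Specimen A: after corrections the count is 13354 − 3 + 15 = 13366 varves.
A: Extension rate ≈ 4006.2 / 13366 = 0.300 mm per year.
For B, 2349.2 / 0.300 = 7830.67 years ≈ 7831 varves.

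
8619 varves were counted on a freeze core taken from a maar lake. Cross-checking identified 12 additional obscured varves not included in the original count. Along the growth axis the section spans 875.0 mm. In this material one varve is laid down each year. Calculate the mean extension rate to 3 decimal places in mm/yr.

Correcting the raw count gives 8619 + 12 = 8631 true varves.
875.0 mm over 8631 years gives 875.0 / 8631 ≈ 0.101 mm/yr.

0.101 mm/yr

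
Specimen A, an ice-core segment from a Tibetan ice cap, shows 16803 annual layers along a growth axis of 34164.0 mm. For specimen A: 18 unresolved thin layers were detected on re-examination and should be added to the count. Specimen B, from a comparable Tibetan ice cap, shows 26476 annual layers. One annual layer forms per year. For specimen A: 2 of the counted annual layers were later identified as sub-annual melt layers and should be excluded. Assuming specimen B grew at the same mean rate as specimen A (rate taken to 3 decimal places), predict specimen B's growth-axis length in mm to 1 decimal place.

53772.8 mm

Specimen A: correcting the raw count gives 16803 − 2 + 18 = 16819 true annual layers.
A: 34164.0 mm over 16819 years gives 34164.0 / 16819 ≈ 2.031 mm/year.
Length of B = 2.031 × 26476 = 53772.8 mm.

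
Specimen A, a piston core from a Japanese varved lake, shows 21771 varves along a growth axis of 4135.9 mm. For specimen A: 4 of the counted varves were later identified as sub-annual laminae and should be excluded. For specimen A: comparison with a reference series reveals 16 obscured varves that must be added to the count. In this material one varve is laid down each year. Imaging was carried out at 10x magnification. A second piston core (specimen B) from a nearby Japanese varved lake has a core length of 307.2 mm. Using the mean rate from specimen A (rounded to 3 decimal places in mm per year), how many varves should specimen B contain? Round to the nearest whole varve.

Specimen A: adjusted count: 21771 − 4 + 16 = 21783 varves.
A: Extension rate ≈ 4135.9 / 21783 = 0.190 mm per year.
For B, 307.2 / 0.190 = 1616.84 years ≈ 1617 varves.

1617 varves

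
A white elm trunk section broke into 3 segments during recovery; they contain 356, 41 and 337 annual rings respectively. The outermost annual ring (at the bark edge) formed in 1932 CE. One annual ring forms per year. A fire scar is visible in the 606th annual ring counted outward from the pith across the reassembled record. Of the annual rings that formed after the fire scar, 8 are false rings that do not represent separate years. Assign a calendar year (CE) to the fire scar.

1812 CE

Total annual rings = 356 + 41 + 337 = 734.
The fire scar sits at annual ring 606 from the pith, so 734 − 606 = 128 annual rings formed after it.
Excluding 8 false annual rings: 128 − 8 = 120.
1932 − 120 = 1812 CE.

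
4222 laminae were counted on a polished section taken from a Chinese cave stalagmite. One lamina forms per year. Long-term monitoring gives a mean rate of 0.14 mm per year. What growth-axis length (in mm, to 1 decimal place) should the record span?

591.1 mm

The record spans 4222 years at 0.14 mm per year.
Predicted length = 0.14 mm/year × 4222 years = 591.1 mm.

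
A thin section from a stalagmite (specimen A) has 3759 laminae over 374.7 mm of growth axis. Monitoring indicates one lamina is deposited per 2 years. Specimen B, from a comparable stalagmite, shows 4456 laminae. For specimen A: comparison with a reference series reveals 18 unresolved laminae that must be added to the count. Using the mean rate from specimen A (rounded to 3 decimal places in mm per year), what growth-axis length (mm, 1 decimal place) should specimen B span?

445.6 mm

Specimen A: correcting the raw count gives 3759 + 18 = 3777 true laminae.
Specimen A: at 2 years per lamina, 3777 × 2 = 7554 years.
A: Extension rate ≈ 374.7 / 7554 = 0.050 mm/year.
Specimen B: 4456 laminae at 2 years each span 4456 × 2 = 8912 years. B's length ≈ 0.050 × 8912 = 445.6 mm.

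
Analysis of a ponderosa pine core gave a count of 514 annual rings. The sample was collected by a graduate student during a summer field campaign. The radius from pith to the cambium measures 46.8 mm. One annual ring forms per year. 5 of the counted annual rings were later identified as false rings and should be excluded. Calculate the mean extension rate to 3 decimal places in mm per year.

Adjusted count: 514 − 5 = 509 annual rings.
46.8 mm over 509 years gives 46.8 / 509 ≈ 0.092 mm per year.

0.092 mm per year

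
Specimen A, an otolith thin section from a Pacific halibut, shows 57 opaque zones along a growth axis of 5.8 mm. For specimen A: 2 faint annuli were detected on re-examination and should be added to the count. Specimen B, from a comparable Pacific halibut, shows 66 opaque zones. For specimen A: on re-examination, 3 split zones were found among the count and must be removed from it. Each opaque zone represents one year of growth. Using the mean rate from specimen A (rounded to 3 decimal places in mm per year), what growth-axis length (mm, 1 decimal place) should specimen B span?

Specimen A: correcting the raw count gives 57 − 3 + 2 = 56 true opaque zones.
A: Extension rate ≈ 5.8 / 56 = 0.104 mm/year.
Length of B = 0.104 × 66 = 6.9 mm.

6.9 mm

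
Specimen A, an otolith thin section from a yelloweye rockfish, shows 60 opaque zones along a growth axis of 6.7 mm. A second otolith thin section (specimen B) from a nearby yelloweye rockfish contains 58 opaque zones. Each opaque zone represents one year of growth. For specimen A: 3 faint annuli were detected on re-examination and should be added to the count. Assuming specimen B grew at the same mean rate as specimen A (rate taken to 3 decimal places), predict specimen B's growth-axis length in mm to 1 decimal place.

6.1 mm

Specimen A: true opaque zone count = 60 + 3 = 63.
A: 6.7 mm over 63 years gives 6.7 / 63 ≈ 0.106 mm per year.
For B, 0.106 mm/year × 58 years = 6.1 mm.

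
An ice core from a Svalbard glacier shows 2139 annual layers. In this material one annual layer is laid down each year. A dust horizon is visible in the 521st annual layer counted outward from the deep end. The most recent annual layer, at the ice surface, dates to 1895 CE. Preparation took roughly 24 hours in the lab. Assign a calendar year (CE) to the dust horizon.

The dust horizon sits at annual layer 521 from the deep end, so 2139 − 521 = 1618 annual layers formed after it.
Counting back 1618 years from 1895 CE places the dust horizon in 1895 − 1618 = 277 CE.

277 CE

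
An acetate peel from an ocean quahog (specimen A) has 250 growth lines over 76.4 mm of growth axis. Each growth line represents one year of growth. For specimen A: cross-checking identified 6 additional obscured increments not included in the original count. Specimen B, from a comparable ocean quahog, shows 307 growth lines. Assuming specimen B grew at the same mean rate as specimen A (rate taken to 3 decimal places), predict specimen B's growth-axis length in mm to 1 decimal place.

Specimen A: true growth line count = 250 + 6 = 256.
A: Extension rate ≈ 76.4 / 256 = 0.298 mm/yr.
Length of B = 0.298 × 307 = 91.5 mm.

91.5 mm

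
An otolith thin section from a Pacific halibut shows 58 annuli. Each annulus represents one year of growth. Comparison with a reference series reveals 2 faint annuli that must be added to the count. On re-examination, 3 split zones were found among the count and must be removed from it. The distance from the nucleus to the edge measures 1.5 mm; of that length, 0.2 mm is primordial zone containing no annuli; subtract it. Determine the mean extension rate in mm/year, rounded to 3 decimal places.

0.023 mm/year

Correcting the raw count gives 58 − 3 + 2 = 57 true annuli.
Removing the 0.2 mm offcut leaves 1.5 − 0.2 = 1.3 mm.
Extension rate ≈ 1.3 / 57 = 0.023 mm/year.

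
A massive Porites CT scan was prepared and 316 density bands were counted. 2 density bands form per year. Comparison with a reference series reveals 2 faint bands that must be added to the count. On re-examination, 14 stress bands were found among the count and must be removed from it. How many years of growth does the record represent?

True density band count = 316 − 14 + 2 = 304.
With 2 density bands per year, 304 / 2 = 152 years.

152 years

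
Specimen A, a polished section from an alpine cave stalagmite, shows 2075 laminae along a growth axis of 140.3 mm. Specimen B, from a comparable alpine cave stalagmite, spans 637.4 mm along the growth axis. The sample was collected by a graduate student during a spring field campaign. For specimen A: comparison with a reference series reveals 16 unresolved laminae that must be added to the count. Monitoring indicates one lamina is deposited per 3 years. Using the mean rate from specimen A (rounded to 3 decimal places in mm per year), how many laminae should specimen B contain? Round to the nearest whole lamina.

Specimen A: after corrections the count is 2075 + 16 = 2091 laminae.
Specimen A: 2091 laminae at 3 years each span 2091 × 3 = 6273 years.
A: Extension rate ≈ 140.3 / 6273 = 0.022 mm/year.
Specimen B: 637.4 mm / 0.022 mm per year = 28972.73 years; at 3 years per lamina that is 28972.73 / 3 ≈ 9658 laminae.

9658 laminae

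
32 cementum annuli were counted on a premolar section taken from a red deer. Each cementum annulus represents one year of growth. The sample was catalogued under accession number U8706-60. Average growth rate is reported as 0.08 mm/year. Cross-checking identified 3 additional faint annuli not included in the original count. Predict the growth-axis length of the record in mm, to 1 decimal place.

Correcting the raw count gives 32 + 3 = 35 true cementum annuli.
Length ≈ 0.08 × 35 = 2.8 mm.

2.8 mm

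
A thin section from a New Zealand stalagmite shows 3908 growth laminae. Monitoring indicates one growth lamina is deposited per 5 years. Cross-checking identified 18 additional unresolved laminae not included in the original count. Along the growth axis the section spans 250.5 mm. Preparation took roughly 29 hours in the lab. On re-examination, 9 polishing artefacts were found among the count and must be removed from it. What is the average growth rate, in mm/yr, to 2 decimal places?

Adjusted count: 3908 − 9 + 18 = 3917 growth laminae.
At 5 years per growth lamina, 3917 × 5 = 19585 years.
250.5 mm over 19585 years gives 250.5 / 19585 ≈ 0.01 mm/yr.

0.01 mm/yr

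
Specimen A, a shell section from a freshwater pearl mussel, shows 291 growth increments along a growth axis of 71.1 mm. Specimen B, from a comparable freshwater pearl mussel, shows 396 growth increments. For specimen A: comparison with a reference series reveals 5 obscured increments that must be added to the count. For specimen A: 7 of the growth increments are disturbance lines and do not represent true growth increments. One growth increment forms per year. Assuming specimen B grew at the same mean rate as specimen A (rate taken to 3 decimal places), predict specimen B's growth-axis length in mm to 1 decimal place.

97.4 mm

Specimen A: correcting the raw count gives 291 − 7 + 5 = 289 true growth increments.
A: 71.1 mm over 289 years gives 71.1 / 289 ≈ 0.246 mm/year.
Length of B = 0.246 × 396 = 97.4 mm.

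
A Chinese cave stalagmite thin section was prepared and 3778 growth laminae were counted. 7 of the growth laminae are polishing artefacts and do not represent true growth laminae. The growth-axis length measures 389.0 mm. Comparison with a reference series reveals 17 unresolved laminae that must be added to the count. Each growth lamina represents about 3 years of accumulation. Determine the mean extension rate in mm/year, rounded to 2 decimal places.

0.03 mm/year

Adjusted count: 3778 − 7 + 17 = 3788 growth laminae.
At 3 years per growth lamina, 3788 × 3 = 11364 years.
389.0 mm over 11364 years gives 389.0 / 11364 ≈ 0.03 mm/year.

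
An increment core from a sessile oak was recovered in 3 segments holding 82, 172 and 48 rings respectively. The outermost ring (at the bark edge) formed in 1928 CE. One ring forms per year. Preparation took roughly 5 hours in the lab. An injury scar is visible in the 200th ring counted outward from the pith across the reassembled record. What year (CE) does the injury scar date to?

1826 CE

Total rings = 82 + 172 + 48 = 302.
302 − 200 = 102 rings lie beyond the injury scar toward the bark edge.
1928 − 102 = 1826 CE.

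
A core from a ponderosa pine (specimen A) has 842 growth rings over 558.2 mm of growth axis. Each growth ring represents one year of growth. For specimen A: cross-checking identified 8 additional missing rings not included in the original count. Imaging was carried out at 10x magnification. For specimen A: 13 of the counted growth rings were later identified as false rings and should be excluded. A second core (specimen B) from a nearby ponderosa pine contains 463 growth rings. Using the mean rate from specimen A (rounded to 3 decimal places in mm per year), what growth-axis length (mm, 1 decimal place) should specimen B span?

Specimen A: after corrections the count is 842 − 13 + 8 = 837 growth rings.
A: Mean rate = 558.2 mm / 837 years ≈ 0.667 mm/yr.
Length of B = 0.667 × 463 = 308.8 mm.

308.8 mm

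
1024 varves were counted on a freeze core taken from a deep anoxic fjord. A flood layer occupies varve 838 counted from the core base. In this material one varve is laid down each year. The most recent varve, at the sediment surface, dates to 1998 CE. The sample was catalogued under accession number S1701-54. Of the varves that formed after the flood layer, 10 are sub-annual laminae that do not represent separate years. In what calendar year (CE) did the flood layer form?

1822 CE

Between varve 838 and the sediment surface there are 1024 − 838 = 186 varves.
Excluding 10 false varves: 186 − 10 = 176.
Counting back 176 years from 1998 CE places the flood layer in 1998 − 176 = 1822 CE.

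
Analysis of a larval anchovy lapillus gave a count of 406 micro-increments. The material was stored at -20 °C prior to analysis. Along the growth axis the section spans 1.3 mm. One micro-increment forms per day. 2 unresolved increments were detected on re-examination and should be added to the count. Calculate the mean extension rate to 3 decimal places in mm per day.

True micro-increment count = 406 + 2 = 408.
1.3 mm over 408 days gives 1.3 / 408 ≈ 0.003 mm per day.

0.003 mm per day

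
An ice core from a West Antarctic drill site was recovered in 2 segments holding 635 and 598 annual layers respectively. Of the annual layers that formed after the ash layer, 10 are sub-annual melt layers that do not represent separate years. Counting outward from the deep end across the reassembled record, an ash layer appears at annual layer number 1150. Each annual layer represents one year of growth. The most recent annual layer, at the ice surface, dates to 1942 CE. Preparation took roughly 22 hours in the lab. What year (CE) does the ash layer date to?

1869 CE

Total annual layers = 635 + 598 = 1233.
The ash layer sits at annual layer 1150 from the deep end, so 1233 − 1150 = 83 annual layers formed after it.
Excluding 10 false annual layers: 83 − 10 = 73.
Counting back 73 years from 1942 CE places the ash layer in 1942 − 73 = 1869 CE.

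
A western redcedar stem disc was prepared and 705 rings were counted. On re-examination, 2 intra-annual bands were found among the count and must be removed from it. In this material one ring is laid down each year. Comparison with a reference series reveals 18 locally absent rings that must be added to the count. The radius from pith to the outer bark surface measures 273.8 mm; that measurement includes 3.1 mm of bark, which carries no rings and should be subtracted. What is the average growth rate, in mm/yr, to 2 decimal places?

0.38 mm/yr

After corrections the count is 705 − 2 + 18 = 721 rings.
The growth record spans 273.8 − 3.1 = 270.7 mm.
Mean rate = 270.7 mm / 721 years ≈ 0.38 mm/yr.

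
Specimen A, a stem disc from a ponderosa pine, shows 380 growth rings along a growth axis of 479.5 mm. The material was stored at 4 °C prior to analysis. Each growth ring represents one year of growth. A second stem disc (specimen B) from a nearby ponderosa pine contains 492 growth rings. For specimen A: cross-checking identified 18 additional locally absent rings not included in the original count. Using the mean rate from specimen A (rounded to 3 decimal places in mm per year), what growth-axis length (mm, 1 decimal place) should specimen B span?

Specimen A: adjusted count: 380 + 18 = 398 growth rings.
A: Mean rate = 479.5 mm / 398 years ≈ 1.205 mm/year.
For B, 1.205 mm/year × 492 years = 592.9 mm.

592.9 mm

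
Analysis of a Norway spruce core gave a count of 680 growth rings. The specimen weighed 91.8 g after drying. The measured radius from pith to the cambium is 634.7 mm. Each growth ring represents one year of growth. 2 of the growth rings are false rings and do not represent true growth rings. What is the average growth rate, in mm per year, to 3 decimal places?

After corrections the count is 680 − 2 = 678 growth rings.
Mean rate = 634.7 mm / 678 years ≈ 0.936 mm per year.

0.936 mm per year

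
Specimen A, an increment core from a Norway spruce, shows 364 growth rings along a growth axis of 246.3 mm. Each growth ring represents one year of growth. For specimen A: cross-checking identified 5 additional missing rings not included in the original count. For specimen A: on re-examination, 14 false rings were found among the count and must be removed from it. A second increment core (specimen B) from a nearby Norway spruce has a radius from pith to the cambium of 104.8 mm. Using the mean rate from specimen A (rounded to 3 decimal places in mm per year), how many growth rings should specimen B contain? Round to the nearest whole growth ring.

Specimen A: true growth ring count = 364 − 14 + 5 = 355.
A: 246.3 mm over 355 years gives 246.3 / 355 ≈ 0.694 mm/yr.
Specimen B: 104.8 mm / 0.694 mm per year = 151.01 years ≈ 151 growth rings.

151 growth rings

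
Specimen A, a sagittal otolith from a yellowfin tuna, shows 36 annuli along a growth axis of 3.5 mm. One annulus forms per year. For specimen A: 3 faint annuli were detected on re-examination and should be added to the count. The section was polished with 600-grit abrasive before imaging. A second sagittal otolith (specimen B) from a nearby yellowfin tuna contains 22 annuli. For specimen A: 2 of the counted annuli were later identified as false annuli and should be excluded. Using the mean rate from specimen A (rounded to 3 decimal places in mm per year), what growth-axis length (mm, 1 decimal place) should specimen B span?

2.1 mm

Specimen A: after corrections the count is 36 − 2 + 3 = 37 annuli.
A: Mean rate = 3.5 mm / 37 years ≈ 0.095 mm/yr.
Length of B = 0.095 × 22 = 2.1 mm.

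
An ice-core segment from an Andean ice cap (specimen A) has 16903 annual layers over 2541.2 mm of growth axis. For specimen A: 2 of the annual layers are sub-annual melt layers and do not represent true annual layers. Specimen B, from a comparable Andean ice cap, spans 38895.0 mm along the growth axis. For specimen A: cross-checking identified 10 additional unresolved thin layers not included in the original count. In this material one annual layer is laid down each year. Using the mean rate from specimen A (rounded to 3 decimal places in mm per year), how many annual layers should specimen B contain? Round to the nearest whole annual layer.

259300 annual layers

Specimen A: after corrections the count is 16903 − 2 + 10 = 16911 annual layers.
A: Extension rate ≈ 2541.2 / 16911 = 0.150 mm per year.
For B, 38895.0 / 0.150 = 259300.00 years ≈ 259300 annual layers.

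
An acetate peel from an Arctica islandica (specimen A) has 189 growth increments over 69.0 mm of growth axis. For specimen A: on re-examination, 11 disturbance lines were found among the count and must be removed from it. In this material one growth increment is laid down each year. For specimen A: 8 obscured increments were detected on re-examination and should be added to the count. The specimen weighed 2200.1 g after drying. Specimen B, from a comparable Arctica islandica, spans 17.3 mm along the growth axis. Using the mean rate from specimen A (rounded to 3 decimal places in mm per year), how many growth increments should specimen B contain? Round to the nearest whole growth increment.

Specimen A: after corrections the count is 189 − 11 + 8 = 186 growth increments.
A: Mean rate = 69.0 mm / 186 years ≈ 0.371 mm/yr.
B spans 17.3 / 0.371 = 46.63 years ≈ 47 growth increments.

47 growth increments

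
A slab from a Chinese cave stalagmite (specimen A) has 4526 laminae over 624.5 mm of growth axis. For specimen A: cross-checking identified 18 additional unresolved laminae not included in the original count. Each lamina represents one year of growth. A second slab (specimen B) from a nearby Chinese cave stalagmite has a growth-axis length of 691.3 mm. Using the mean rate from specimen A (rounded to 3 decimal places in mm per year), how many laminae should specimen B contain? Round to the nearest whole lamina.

5046 laminae

Specimen A: adjusted count: 4526 + 18 = 4544 laminae.
A: Extension rate ≈ 624.5 / 4544 = 0.137 mm/yr.
Specimen B: 691.3 mm / 0.137 mm per year = 5045.99 years ≈ 5046 laminae.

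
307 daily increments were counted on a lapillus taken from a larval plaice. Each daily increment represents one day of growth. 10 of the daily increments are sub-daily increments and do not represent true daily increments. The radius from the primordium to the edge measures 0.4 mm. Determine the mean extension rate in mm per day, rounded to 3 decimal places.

0.001 mm per day

After corrections the count is 307 − 10 = 297 daily increments.
Mean rate = 0.4 mm / 297 days ≈ 0.001 mm per day.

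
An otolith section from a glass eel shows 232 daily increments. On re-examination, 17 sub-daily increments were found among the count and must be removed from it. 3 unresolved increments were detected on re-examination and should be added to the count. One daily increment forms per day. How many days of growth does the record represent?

True daily increment count = 232 − 17 + 3 = 218.
With a one-to-one daily increment periodicity this is 218 days.

218 days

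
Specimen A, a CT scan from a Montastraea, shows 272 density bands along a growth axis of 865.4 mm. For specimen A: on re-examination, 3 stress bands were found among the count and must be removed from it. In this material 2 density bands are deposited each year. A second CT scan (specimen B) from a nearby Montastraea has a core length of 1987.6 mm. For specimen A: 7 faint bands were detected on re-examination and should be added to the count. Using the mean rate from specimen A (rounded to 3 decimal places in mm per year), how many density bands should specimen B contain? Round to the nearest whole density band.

Specimen A: true density band count = 272 − 3 + 7 = 276.
Specimen A: 276 density bands at 2 per year is 276 / 2 = 138 years.
A: Mean rate = 865.4 mm / 138 years ≈ 6.271 mm/year.
Specimen B: 1987.6 mm / 6.271 mm per year = 316.95 years; at 2 density bands per year that is 316.95 × 2 ≈ 634 density bands.

634 density bands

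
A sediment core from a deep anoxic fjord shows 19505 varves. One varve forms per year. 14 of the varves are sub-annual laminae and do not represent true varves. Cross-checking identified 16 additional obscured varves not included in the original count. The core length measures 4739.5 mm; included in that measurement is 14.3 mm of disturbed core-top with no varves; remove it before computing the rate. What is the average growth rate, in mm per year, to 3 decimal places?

0.242 mm per year

Correcting the raw count gives 19505 − 14 + 16 = 19507 true varves.
The growth record spans 4739.5 − 14.3 = 4725.2 mm.
4725.2 mm over 19507 years gives 4725.2 / 19507 ≈ 0.242 mm per year.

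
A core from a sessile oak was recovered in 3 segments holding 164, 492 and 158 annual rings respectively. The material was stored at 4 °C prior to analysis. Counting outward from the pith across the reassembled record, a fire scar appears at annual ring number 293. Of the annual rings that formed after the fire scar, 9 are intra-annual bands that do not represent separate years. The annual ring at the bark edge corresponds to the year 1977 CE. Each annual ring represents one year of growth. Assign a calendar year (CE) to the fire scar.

1465 CE

Total annual rings = 164 + 492 + 158 = 814.
The fire scar sits at annual ring 293 from the pith, so 814 − 293 = 521 annual rings formed after it.
521 − 9 false = 512 true annual rings after the fire scar.
1977 − 512 = 1465 CE.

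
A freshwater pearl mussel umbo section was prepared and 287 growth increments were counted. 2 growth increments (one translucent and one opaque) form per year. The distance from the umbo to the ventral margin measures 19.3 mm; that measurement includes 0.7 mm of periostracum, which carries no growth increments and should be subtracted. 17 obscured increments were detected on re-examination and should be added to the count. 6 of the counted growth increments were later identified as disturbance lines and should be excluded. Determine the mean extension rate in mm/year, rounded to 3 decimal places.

After corrections the count is 287 − 6 + 17 = 298 growth increments.
With 2 growth increments per year, 298 / 2 = 149 years.
The growth record spans 19.3 − 0.7 = 18.6 mm.
Mean rate = 18.6 mm / 149 years ≈ 0.125 mm/year.

0.125 mm/year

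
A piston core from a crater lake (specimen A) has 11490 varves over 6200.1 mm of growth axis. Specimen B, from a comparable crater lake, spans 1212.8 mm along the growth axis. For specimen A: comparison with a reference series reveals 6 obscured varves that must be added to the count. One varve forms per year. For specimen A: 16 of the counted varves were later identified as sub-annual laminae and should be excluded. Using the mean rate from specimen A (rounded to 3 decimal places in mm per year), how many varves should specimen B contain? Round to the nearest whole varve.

Specimen A: true varve count = 11490 − 16 + 6 = 11480.
A: Extension rate ≈ 6200.1 / 11480 = 0.540 mm per year.
Specimen B: 1212.8 mm / 0.540 mm per year = 2245.93 years ≈ 2246 varves.

2246 varves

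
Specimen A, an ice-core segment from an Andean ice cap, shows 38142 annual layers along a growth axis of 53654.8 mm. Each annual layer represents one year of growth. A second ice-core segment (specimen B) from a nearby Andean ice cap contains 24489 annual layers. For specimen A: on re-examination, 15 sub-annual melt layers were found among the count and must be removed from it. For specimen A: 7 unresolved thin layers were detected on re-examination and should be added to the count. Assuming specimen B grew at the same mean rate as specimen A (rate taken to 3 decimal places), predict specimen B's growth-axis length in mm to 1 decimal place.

34456.0 mm

Specimen A: correcting the raw count gives 38142 − 15 + 7 = 38134 true annual layers.
A: 53654.8 mm over 38134 years gives 53654.8 / 38134 ≈ 1.407 mm per year.
For B, 1.407 mm/year × 24489 years = 34456.0 mm.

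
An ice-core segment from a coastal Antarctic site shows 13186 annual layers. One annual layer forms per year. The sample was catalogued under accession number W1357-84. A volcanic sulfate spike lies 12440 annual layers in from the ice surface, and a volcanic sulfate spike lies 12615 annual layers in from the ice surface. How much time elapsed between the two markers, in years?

175 years

The two markers are separated by 12615 − 12440 = 175 annual layers.
That is 175 years at one annual layer per year.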